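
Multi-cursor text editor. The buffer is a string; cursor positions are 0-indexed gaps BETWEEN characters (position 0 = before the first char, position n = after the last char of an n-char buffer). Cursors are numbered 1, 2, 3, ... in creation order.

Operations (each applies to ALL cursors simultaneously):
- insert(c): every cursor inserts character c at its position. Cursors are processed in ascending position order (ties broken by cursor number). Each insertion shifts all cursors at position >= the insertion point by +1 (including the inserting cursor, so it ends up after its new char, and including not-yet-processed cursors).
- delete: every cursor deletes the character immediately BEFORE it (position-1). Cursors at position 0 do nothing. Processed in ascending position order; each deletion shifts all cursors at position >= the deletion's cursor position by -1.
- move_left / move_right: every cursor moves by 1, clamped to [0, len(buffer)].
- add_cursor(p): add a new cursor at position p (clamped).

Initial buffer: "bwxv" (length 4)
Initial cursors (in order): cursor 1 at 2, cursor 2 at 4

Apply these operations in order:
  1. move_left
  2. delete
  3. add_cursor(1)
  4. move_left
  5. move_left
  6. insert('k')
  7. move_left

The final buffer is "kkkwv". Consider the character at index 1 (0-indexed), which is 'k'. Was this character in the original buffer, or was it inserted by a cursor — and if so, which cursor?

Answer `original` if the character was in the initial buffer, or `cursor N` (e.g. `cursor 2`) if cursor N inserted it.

After op 1 (move_left): buffer="bwxv" (len 4), cursors c1@1 c2@3, authorship ....
After op 2 (delete): buffer="wv" (len 2), cursors c1@0 c2@1, authorship ..
After op 3 (add_cursor(1)): buffer="wv" (len 2), cursors c1@0 c2@1 c3@1, authorship ..
After op 4 (move_left): buffer="wv" (len 2), cursors c1@0 c2@0 c3@0, authorship ..
After op 5 (move_left): buffer="wv" (len 2), cursors c1@0 c2@0 c3@0, authorship ..
After op 6 (insert('k')): buffer="kkkwv" (len 5), cursors c1@3 c2@3 c3@3, authorship 123..
After op 7 (move_left): buffer="kkkwv" (len 5), cursors c1@2 c2@2 c3@2, authorship 123..
Authorship (.=original, N=cursor N): 1 2 3 . .
Index 1: author = 2

Answer: cursor 2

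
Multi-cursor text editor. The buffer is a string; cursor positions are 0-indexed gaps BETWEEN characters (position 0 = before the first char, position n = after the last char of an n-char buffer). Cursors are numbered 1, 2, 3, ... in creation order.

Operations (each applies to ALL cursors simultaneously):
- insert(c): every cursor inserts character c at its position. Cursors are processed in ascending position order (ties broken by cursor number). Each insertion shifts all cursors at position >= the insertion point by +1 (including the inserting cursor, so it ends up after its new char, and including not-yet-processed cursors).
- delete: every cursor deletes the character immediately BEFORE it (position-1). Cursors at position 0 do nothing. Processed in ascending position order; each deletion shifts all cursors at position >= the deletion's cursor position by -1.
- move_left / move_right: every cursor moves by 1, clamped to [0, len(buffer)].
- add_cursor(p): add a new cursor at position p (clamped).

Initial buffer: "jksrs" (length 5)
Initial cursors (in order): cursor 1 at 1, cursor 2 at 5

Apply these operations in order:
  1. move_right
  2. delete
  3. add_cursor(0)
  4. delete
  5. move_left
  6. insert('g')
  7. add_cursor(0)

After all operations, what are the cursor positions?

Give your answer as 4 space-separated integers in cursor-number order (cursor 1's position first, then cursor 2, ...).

Answer: 3 3 3 0

Derivation:
After op 1 (move_right): buffer="jksrs" (len 5), cursors c1@2 c2@5, authorship .....
After op 2 (delete): buffer="jsr" (len 3), cursors c1@1 c2@3, authorship ...
After op 3 (add_cursor(0)): buffer="jsr" (len 3), cursors c3@0 c1@1 c2@3, authorship ...
After op 4 (delete): buffer="s" (len 1), cursors c1@0 c3@0 c2@1, authorship .
After op 5 (move_left): buffer="s" (len 1), cursors c1@0 c2@0 c3@0, authorship .
After op 6 (insert('g')): buffer="gggs" (len 4), cursors c1@3 c2@3 c3@3, authorship 123.
After op 7 (add_cursor(0)): buffer="gggs" (len 4), cursors c4@0 c1@3 c2@3 c3@3, authorship 123.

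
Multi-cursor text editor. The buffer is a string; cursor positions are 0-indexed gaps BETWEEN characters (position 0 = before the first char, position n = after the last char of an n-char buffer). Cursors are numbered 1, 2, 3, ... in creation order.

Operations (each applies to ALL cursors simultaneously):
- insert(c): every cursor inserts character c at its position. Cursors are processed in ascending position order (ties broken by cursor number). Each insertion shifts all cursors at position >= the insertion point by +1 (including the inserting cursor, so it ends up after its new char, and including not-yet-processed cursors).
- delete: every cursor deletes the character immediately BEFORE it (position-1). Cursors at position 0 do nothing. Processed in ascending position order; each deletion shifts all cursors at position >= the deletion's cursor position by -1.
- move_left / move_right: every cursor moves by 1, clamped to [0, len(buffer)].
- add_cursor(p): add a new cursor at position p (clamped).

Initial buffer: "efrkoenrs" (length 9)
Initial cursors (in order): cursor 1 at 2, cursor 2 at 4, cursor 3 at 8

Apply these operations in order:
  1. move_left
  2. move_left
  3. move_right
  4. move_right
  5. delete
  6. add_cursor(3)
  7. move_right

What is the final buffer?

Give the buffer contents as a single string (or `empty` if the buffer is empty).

Answer: eroens

Derivation:
After op 1 (move_left): buffer="efrkoenrs" (len 9), cursors c1@1 c2@3 c3@7, authorship .........
After op 2 (move_left): buffer="efrkoenrs" (len 9), cursors c1@0 c2@2 c3@6, authorship .........
After op 3 (move_right): buffer="efrkoenrs" (len 9), cursors c1@1 c2@3 c3@7, authorship .........
After op 4 (move_right): buffer="efrkoenrs" (len 9), cursors c1@2 c2@4 c3@8, authorship .........
After op 5 (delete): buffer="eroens" (len 6), cursors c1@1 c2@2 c3@5, authorship ......
After op 6 (add_cursor(3)): buffer="eroens" (len 6), cursors c1@1 c2@2 c4@3 c3@5, authorship ......
After op 7 (move_right): buffer="eroens" (len 6), cursors c1@2 c2@3 c4@4 c3@6, authorship ......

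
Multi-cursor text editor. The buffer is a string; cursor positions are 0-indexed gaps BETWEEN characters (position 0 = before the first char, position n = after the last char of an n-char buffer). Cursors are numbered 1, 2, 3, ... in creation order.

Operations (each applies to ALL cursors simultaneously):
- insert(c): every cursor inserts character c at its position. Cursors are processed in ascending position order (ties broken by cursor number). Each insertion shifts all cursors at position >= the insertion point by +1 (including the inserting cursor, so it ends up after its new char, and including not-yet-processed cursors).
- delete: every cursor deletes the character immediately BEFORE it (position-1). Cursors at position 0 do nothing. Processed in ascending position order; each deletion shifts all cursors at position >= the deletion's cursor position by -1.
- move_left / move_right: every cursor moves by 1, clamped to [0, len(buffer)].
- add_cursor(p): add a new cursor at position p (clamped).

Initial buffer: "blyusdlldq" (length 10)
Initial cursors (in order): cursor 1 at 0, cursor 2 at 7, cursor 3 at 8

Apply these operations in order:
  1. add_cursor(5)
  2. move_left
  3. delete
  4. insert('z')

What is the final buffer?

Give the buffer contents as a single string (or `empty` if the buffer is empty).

After op 1 (add_cursor(5)): buffer="blyusdlldq" (len 10), cursors c1@0 c4@5 c2@7 c3@8, authorship ..........
After op 2 (move_left): buffer="blyusdlldq" (len 10), cursors c1@0 c4@4 c2@6 c3@7, authorship ..........
After op 3 (delete): buffer="blysldq" (len 7), cursors c1@0 c4@3 c2@4 c3@4, authorship .......
After op 4 (insert('z')): buffer="zblyzszzldq" (len 11), cursors c1@1 c4@5 c2@8 c3@8, authorship 1...4.23...

Answer: zblyzszzldq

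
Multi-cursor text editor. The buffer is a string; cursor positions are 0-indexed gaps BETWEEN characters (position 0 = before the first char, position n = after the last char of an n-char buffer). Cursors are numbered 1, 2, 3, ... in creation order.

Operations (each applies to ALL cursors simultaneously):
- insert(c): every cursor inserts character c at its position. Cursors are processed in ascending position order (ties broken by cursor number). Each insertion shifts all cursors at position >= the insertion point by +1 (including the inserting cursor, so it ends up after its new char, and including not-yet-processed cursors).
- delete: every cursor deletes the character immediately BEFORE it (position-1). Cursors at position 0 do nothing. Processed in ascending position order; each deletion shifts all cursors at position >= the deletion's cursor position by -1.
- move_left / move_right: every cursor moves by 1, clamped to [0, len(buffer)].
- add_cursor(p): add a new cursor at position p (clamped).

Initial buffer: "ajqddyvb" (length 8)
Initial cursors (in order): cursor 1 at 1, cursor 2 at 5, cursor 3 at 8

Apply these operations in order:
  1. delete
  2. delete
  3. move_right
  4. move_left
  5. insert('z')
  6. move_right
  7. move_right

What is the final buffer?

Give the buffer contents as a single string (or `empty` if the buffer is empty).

After op 1 (delete): buffer="jqdyv" (len 5), cursors c1@0 c2@3 c3@5, authorship .....
After op 2 (delete): buffer="jqy" (len 3), cursors c1@0 c2@2 c3@3, authorship ...
After op 3 (move_right): buffer="jqy" (len 3), cursors c1@1 c2@3 c3@3, authorship ...
After op 4 (move_left): buffer="jqy" (len 3), cursors c1@0 c2@2 c3@2, authorship ...
After op 5 (insert('z')): buffer="zjqzzy" (len 6), cursors c1@1 c2@5 c3@5, authorship 1..23.
After op 6 (move_right): buffer="zjqzzy" (len 6), cursors c1@2 c2@6 c3@6, authorship 1..23.
After op 7 (move_right): buffer="zjqzzy" (len 6), cursors c1@3 c2@6 c3@6, authorship 1..23.

Answer: zjqzzy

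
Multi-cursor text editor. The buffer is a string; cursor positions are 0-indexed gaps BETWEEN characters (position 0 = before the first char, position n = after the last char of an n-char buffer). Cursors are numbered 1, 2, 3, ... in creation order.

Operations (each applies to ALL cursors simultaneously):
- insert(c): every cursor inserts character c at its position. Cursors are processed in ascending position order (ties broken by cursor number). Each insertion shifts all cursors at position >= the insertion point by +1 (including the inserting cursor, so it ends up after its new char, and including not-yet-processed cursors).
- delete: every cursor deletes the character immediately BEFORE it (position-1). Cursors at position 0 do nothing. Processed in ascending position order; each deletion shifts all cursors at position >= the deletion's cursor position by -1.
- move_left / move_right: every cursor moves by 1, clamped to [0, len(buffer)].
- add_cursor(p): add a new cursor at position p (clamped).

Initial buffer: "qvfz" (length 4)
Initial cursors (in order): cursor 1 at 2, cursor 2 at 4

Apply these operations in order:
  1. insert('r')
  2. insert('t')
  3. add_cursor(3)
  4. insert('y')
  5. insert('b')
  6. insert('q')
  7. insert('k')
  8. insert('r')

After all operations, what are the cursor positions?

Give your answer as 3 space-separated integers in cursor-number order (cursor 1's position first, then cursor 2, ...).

After op 1 (insert('r')): buffer="qvrfzr" (len 6), cursors c1@3 c2@6, authorship ..1..2
After op 2 (insert('t')): buffer="qvrtfzrt" (len 8), cursors c1@4 c2@8, authorship ..11..22
After op 3 (add_cursor(3)): buffer="qvrtfzrt" (len 8), cursors c3@3 c1@4 c2@8, authorship ..11..22
After op 4 (insert('y')): buffer="qvrytyfzrty" (len 11), cursors c3@4 c1@6 c2@11, authorship ..1311..222
After op 5 (insert('b')): buffer="qvrybtybfzrtyb" (len 14), cursors c3@5 c1@8 c2@14, authorship ..133111..2222
After op 6 (insert('q')): buffer="qvrybqtybqfzrtybq" (len 17), cursors c3@6 c1@10 c2@17, authorship ..13331111..22222
After op 7 (insert('k')): buffer="qvrybqktybqkfzrtybqk" (len 20), cursors c3@7 c1@12 c2@20, authorship ..1333311111..222222
After op 8 (insert('r')): buffer="qvrybqkrtybqkrfzrtybqkr" (len 23), cursors c3@8 c1@14 c2@23, authorship ..133333111111..2222222

Answer: 14 23 8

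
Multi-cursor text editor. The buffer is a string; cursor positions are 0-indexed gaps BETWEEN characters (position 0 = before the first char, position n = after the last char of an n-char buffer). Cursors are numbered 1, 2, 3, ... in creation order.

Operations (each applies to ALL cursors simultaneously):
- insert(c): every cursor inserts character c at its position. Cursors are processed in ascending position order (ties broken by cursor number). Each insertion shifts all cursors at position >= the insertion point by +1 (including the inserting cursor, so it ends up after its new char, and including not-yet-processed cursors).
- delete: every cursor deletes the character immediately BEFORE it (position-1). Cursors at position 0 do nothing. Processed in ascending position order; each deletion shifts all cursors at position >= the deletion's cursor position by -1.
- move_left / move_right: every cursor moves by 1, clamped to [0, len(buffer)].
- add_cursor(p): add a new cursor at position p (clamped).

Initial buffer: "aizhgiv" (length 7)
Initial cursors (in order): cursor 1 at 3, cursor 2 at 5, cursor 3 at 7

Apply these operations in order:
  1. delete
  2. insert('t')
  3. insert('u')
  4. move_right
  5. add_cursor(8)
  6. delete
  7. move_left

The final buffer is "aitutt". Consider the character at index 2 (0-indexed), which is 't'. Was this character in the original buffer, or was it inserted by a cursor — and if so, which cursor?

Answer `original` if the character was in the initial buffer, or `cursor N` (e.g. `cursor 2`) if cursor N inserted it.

After op 1 (delete): buffer="aihi" (len 4), cursors c1@2 c2@3 c3@4, authorship ....
After op 2 (insert('t')): buffer="aithtit" (len 7), cursors c1@3 c2@5 c3@7, authorship ..1.2.3
After op 3 (insert('u')): buffer="aituhtuitu" (len 10), cursors c1@4 c2@7 c3@10, authorship ..11.22.33
After op 4 (move_right): buffer="aituhtuitu" (len 10), cursors c1@5 c2@8 c3@10, authorship ..11.22.33
After op 5 (add_cursor(8)): buffer="aituhtuitu" (len 10), cursors c1@5 c2@8 c4@8 c3@10, authorship ..11.22.33
After op 6 (delete): buffer="aitutt" (len 6), cursors c1@4 c2@5 c4@5 c3@6, authorship ..1123
After op 7 (move_left): buffer="aitutt" (len 6), cursors c1@3 c2@4 c4@4 c3@5, authorship ..1123
Authorship (.=original, N=cursor N): . . 1 1 2 3
Index 2: author = 1

Answer: cursor 1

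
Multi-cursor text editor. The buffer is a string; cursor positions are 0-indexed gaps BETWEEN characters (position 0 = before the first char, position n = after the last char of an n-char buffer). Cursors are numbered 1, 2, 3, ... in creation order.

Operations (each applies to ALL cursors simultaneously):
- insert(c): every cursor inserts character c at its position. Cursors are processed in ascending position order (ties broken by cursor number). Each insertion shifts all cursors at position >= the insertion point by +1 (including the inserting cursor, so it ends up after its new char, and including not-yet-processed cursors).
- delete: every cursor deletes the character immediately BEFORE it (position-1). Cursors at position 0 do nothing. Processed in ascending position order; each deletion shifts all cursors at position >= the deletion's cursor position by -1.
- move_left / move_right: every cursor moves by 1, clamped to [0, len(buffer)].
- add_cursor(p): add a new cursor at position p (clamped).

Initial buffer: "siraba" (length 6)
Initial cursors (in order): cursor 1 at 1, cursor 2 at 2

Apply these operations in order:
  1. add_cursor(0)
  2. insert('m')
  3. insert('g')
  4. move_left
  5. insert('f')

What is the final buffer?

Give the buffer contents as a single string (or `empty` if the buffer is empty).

Answer: mfgsmfgimfgraba

Derivation:
After op 1 (add_cursor(0)): buffer="siraba" (len 6), cursors c3@0 c1@1 c2@2, authorship ......
After op 2 (insert('m')): buffer="msmimraba" (len 9), cursors c3@1 c1@3 c2@5, authorship 3.1.2....
After op 3 (insert('g')): buffer="mgsmgimgraba" (len 12), cursors c3@2 c1@5 c2@8, authorship 33.11.22....
After op 4 (move_left): buffer="mgsmgimgraba" (len 12), cursors c3@1 c1@4 c2@7, authorship 33.11.22....
After op 5 (insert('f')): buffer="mfgsmfgimfgraba" (len 15), cursors c3@2 c1@6 c2@10, authorship 333.111.222....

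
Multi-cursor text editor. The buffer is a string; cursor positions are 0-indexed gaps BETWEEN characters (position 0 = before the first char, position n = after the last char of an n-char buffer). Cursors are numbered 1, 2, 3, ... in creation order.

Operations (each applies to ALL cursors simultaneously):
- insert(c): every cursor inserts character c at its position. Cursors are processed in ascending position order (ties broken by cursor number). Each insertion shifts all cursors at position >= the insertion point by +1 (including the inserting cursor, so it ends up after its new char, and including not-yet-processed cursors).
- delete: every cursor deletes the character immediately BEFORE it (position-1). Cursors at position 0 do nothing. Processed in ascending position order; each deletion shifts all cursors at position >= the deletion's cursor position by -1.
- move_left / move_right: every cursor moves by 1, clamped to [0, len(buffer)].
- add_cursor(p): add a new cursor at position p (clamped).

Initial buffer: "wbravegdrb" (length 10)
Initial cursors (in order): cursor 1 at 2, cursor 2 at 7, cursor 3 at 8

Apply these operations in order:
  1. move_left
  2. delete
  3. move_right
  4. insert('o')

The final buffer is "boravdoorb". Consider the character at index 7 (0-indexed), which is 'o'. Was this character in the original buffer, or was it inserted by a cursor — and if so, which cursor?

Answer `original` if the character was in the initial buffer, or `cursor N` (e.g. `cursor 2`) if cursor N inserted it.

After op 1 (move_left): buffer="wbravegdrb" (len 10), cursors c1@1 c2@6 c3@7, authorship ..........
After op 2 (delete): buffer="bravdrb" (len 7), cursors c1@0 c2@4 c3@4, authorship .......
After op 3 (move_right): buffer="bravdrb" (len 7), cursors c1@1 c2@5 c3@5, authorship .......
After op 4 (insert('o')): buffer="boravdoorb" (len 10), cursors c1@2 c2@8 c3@8, authorship .1....23..
Authorship (.=original, N=cursor N): . 1 . . . . 2 3 . .
Index 7: author = 3

Answer: cursor 3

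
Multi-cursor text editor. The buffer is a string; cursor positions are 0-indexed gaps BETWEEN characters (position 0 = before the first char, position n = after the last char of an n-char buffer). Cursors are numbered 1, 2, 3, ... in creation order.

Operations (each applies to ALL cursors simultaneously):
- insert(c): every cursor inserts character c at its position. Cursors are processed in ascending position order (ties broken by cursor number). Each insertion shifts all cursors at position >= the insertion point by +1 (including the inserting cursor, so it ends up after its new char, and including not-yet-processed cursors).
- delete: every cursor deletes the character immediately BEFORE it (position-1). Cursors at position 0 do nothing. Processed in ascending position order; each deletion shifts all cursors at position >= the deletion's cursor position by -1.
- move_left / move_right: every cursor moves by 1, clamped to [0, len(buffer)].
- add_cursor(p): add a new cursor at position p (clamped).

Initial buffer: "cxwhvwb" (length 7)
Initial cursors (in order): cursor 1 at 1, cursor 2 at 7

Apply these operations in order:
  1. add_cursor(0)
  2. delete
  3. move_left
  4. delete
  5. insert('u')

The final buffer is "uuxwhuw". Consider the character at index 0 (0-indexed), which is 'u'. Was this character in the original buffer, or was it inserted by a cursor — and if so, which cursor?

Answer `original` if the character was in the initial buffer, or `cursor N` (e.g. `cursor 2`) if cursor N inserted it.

After op 1 (add_cursor(0)): buffer="cxwhvwb" (len 7), cursors c3@0 c1@1 c2@7, authorship .......
After op 2 (delete): buffer="xwhvw" (len 5), cursors c1@0 c3@0 c2@5, authorship .....
After op 3 (move_left): buffer="xwhvw" (len 5), cursors c1@0 c3@0 c2@4, authorship .....
After op 4 (delete): buffer="xwhw" (len 4), cursors c1@0 c3@0 c2@3, authorship ....
After op 5 (insert('u')): buffer="uuxwhuw" (len 7), cursors c1@2 c3@2 c2@6, authorship 13...2.
Authorship (.=original, N=cursor N): 1 3 . . . 2 .
Index 0: author = 1

Answer: cursor 1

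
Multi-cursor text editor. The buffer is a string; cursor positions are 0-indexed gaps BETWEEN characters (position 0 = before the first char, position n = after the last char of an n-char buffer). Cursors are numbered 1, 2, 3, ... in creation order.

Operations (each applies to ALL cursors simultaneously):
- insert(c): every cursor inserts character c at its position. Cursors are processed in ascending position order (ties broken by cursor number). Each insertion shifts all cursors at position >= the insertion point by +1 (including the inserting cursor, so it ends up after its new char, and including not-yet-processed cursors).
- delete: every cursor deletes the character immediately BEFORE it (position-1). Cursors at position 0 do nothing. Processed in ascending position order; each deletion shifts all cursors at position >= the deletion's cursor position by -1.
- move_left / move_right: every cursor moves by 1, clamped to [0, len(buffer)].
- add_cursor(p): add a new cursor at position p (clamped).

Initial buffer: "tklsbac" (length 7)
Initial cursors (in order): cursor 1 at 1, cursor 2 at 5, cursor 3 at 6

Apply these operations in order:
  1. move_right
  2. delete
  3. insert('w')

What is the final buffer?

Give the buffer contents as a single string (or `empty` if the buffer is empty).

Answer: twlsbww

Derivation:
After op 1 (move_right): buffer="tklsbac" (len 7), cursors c1@2 c2@6 c3@7, authorship .......
After op 2 (delete): buffer="tlsb" (len 4), cursors c1@1 c2@4 c3@4, authorship ....
After op 3 (insert('w')): buffer="twlsbww" (len 7), cursors c1@2 c2@7 c3@7, authorship .1...23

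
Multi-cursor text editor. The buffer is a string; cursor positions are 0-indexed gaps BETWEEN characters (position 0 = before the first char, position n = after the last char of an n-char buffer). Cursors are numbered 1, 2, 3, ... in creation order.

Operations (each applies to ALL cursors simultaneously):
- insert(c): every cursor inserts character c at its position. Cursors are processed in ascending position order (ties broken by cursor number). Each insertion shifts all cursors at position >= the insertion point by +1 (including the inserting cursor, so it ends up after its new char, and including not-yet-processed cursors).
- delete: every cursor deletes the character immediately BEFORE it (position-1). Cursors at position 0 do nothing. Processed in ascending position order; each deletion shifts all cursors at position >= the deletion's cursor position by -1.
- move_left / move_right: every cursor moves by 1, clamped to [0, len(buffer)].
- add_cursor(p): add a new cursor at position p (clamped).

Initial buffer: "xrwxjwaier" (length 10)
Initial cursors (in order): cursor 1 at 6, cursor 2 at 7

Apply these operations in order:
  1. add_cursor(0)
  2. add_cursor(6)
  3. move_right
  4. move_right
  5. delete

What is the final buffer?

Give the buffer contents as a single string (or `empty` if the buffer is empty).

Answer: xwxjwr

Derivation:
After op 1 (add_cursor(0)): buffer="xrwxjwaier" (len 10), cursors c3@0 c1@6 c2@7, authorship ..........
After op 2 (add_cursor(6)): buffer="xrwxjwaier" (len 10), cursors c3@0 c1@6 c4@6 c2@7, authorship ..........
After op 3 (move_right): buffer="xrwxjwaier" (len 10), cursors c3@1 c1@7 c4@7 c2@8, authorship ..........
After op 4 (move_right): buffer="xrwxjwaier" (len 10), cursors c3@2 c1@8 c4@8 c2@9, authorship ..........
After op 5 (delete): buffer="xwxjwr" (len 6), cursors c3@1 c1@5 c2@5 c4@5, authorship ......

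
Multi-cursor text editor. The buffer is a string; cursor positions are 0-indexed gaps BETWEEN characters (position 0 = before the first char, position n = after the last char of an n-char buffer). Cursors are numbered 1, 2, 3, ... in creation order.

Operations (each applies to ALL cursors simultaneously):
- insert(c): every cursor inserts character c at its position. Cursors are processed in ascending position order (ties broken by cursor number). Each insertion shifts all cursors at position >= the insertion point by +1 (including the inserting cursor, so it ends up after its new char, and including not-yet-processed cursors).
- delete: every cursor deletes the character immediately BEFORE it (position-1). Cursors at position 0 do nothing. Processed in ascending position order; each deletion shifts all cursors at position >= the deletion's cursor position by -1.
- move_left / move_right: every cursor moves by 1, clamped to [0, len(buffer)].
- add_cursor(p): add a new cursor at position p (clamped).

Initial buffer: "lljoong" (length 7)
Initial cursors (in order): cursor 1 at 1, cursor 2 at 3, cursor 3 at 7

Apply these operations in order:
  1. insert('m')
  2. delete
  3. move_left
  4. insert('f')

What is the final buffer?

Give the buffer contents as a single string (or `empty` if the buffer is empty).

After op 1 (insert('m')): buffer="lmljmoongm" (len 10), cursors c1@2 c2@5 c3@10, authorship .1..2....3
After op 2 (delete): buffer="lljoong" (len 7), cursors c1@1 c2@3 c3@7, authorship .......
After op 3 (move_left): buffer="lljoong" (len 7), cursors c1@0 c2@2 c3@6, authorship .......
After op 4 (insert('f')): buffer="fllfjoonfg" (len 10), cursors c1@1 c2@4 c3@9, authorship 1..2....3.

Answer: fllfjoonfg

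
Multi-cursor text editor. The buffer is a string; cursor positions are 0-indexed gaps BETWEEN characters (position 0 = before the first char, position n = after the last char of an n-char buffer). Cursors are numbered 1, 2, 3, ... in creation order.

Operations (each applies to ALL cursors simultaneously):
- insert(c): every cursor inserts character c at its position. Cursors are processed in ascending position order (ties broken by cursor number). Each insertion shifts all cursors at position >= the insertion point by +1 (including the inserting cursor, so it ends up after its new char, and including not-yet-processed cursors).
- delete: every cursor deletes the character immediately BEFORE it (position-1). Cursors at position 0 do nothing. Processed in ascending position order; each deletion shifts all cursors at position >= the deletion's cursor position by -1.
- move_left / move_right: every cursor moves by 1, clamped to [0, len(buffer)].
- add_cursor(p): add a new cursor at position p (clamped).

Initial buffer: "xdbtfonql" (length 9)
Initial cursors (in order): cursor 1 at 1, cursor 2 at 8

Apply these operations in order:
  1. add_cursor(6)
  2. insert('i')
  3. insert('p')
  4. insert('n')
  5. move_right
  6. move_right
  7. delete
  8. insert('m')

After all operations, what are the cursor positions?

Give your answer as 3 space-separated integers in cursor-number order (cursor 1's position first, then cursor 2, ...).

After op 1 (add_cursor(6)): buffer="xdbtfonql" (len 9), cursors c1@1 c3@6 c2@8, authorship .........
After op 2 (insert('i')): buffer="xidbtfoinqil" (len 12), cursors c1@2 c3@8 c2@11, authorship .1.....3..2.
After op 3 (insert('p')): buffer="xipdbtfoipnqipl" (len 15), cursors c1@3 c3@10 c2@14, authorship .11.....33..22.
After op 4 (insert('n')): buffer="xipndbtfoipnnqipnl" (len 18), cursors c1@4 c3@12 c2@17, authorship .111.....333..222.
After op 5 (move_right): buffer="xipndbtfoipnnqipnl" (len 18), cursors c1@5 c3@13 c2@18, authorship .111.....333..222.
After op 6 (move_right): buffer="xipndbtfoipnnqipnl" (len 18), cursors c1@6 c3@14 c2@18, authorship .111.....333..222.
After op 7 (delete): buffer="xipndtfoipnnipn" (len 15), cursors c1@5 c3@12 c2@15, authorship .111....333.222
After op 8 (insert('m')): buffer="xipndmtfoipnnmipnm" (len 18), cursors c1@6 c3@14 c2@18, authorship .111.1...333.32222

Answer: 6 18 14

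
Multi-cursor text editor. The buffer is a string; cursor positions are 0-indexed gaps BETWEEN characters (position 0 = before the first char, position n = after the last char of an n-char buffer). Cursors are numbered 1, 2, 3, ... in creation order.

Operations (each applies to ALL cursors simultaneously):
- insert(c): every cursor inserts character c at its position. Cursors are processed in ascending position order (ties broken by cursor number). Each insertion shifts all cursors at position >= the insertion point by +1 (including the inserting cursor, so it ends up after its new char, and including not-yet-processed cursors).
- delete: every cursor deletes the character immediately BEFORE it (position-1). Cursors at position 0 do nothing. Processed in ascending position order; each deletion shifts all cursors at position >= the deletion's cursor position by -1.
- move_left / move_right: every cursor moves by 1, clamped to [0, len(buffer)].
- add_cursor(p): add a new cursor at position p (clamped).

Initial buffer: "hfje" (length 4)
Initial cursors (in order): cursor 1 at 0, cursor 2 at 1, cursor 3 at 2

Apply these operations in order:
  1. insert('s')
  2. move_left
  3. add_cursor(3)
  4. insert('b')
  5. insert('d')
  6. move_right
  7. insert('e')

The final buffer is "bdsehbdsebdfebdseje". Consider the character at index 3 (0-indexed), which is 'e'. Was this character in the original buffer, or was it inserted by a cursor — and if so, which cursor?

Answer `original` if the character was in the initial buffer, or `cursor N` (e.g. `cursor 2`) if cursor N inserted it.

Answer: cursor 1

Derivation:
After op 1 (insert('s')): buffer="shsfsje" (len 7), cursors c1@1 c2@3 c3@5, authorship 1.2.3..
After op 2 (move_left): buffer="shsfsje" (len 7), cursors c1@0 c2@2 c3@4, authorship 1.2.3..
After op 3 (add_cursor(3)): buffer="shsfsje" (len 7), cursors c1@0 c2@2 c4@3 c3@4, authorship 1.2.3..
After op 4 (insert('b')): buffer="bshbsbfbsje" (len 11), cursors c1@1 c2@4 c4@6 c3@8, authorship 11.224.33..
After op 5 (insert('d')): buffer="bdshbdsbdfbdsje" (len 15), cursors c1@2 c2@6 c4@9 c3@12, authorship 111.22244.333..
After op 6 (move_right): buffer="bdshbdsbdfbdsje" (len 15), cursors c1@3 c2@7 c4@10 c3@13, authorship 111.22244.333..
After op 7 (insert('e')): buffer="bdsehbdsebdfebdseje" (len 19), cursors c1@4 c2@9 c4@13 c3@17, authorship 1111.222244.43333..
Authorship (.=original, N=cursor N): 1 1 1 1 . 2 2 2 2 4 4 . 4 3 3 3 3 . .
Index 3: author = 1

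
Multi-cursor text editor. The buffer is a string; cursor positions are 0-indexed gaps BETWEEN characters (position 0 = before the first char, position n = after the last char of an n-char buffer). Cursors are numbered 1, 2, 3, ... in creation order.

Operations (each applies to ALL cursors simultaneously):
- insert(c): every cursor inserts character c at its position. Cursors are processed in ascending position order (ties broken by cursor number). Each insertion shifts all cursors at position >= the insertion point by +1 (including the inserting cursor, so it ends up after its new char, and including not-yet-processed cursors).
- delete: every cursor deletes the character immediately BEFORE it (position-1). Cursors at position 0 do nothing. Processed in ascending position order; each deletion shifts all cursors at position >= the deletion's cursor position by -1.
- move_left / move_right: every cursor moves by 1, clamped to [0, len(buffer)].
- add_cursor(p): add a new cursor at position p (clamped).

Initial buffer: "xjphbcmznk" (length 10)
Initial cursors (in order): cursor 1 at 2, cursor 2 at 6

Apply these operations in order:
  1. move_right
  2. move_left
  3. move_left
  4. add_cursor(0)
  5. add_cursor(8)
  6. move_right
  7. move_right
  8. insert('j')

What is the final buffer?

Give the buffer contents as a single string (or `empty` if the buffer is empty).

After op 1 (move_right): buffer="xjphbcmznk" (len 10), cursors c1@3 c2@7, authorship ..........
After op 2 (move_left): buffer="xjphbcmznk" (len 10), cursors c1@2 c2@6, authorship ..........
After op 3 (move_left): buffer="xjphbcmznk" (len 10), cursors c1@1 c2@5, authorship ..........
After op 4 (add_cursor(0)): buffer="xjphbcmznk" (len 10), cursors c3@0 c1@1 c2@5, authorship ..........
After op 5 (add_cursor(8)): buffer="xjphbcmznk" (len 10), cursors c3@0 c1@1 c2@5 c4@8, authorship ..........
After op 6 (move_right): buffer="xjphbcmznk" (len 10), cursors c3@1 c1@2 c2@6 c4@9, authorship ..........
After op 7 (move_right): buffer="xjphbcmznk" (len 10), cursors c3@2 c1@3 c2@7 c4@10, authorship ..........
After op 8 (insert('j')): buffer="xjjpjhbcmjznkj" (len 14), cursors c3@3 c1@5 c2@10 c4@14, authorship ..3.1....2...4

Answer: xjjpjhbcmjznkj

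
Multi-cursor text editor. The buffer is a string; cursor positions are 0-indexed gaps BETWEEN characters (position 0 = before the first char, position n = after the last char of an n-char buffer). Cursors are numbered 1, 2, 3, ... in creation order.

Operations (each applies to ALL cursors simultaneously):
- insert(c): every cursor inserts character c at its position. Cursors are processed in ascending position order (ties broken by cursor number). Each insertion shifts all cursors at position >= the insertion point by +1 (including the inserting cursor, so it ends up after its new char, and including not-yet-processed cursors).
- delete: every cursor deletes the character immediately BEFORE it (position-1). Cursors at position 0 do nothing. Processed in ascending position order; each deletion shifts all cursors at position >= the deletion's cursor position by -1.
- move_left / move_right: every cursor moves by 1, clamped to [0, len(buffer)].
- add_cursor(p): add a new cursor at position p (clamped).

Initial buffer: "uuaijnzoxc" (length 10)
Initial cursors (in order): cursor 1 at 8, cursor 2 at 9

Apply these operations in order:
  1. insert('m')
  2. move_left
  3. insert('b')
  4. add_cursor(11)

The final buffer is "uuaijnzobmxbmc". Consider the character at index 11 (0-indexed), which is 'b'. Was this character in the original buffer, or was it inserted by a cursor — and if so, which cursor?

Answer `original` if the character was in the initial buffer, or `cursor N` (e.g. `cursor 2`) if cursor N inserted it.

Answer: cursor 2

Derivation:
After op 1 (insert('m')): buffer="uuaijnzomxmc" (len 12), cursors c1@9 c2@11, authorship ........1.2.
After op 2 (move_left): buffer="uuaijnzomxmc" (len 12), cursors c1@8 c2@10, authorship ........1.2.
After op 3 (insert('b')): buffer="uuaijnzobmxbmc" (len 14), cursors c1@9 c2@12, authorship ........11.22.
After op 4 (add_cursor(11)): buffer="uuaijnzobmxbmc" (len 14), cursors c1@9 c3@11 c2@12, authorship ........11.22.
Authorship (.=original, N=cursor N): . . . . . . . . 1 1 . 2 2 .
Index 11: author = 2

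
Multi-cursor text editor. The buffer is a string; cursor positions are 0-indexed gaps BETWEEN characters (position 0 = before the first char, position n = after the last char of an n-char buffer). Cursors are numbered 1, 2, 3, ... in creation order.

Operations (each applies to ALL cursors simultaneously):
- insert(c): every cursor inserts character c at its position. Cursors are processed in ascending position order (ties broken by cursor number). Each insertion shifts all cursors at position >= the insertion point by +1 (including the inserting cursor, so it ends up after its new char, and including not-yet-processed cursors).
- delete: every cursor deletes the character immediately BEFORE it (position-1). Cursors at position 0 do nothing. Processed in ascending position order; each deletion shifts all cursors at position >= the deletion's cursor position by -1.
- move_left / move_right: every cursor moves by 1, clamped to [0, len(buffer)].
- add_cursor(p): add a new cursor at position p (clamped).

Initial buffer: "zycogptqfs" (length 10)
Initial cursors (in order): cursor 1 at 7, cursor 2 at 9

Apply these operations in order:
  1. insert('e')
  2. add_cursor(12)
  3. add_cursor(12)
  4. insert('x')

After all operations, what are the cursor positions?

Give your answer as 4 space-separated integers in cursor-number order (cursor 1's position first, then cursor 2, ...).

Answer: 9 13 16 16

Derivation:
After op 1 (insert('e')): buffer="zycogpteqfes" (len 12), cursors c1@8 c2@11, authorship .......1..2.
After op 2 (add_cursor(12)): buffer="zycogpteqfes" (len 12), cursors c1@8 c2@11 c3@12, authorship .......1..2.
After op 3 (add_cursor(12)): buffer="zycogpteqfes" (len 12), cursors c1@8 c2@11 c3@12 c4@12, authorship .......1..2.
After op 4 (insert('x')): buffer="zycogptexqfexsxx" (len 16), cursors c1@9 c2@13 c3@16 c4@16, authorship .......11..22.34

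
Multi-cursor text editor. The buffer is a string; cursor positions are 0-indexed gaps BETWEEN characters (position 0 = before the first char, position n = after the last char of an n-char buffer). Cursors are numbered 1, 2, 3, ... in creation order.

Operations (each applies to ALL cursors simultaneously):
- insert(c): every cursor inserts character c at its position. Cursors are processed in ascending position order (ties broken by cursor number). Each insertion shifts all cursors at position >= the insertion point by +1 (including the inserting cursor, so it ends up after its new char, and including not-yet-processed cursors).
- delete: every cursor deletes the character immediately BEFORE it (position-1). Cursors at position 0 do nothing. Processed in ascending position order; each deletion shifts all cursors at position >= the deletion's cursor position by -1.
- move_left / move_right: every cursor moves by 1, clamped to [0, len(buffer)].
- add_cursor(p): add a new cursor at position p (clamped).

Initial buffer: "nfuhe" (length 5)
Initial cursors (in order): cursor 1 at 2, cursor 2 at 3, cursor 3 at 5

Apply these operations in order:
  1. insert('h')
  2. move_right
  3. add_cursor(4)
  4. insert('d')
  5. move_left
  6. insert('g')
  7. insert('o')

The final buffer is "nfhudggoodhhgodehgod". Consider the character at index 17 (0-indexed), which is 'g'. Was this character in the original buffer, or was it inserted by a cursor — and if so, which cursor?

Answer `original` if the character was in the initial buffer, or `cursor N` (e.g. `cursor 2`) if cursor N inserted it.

After op 1 (insert('h')): buffer="nfhuhheh" (len 8), cursors c1@3 c2@5 c3@8, authorship ..1.2..3
After op 2 (move_right): buffer="nfhuhheh" (len 8), cursors c1@4 c2@6 c3@8, authorship ..1.2..3
After op 3 (add_cursor(4)): buffer="nfhuhheh" (len 8), cursors c1@4 c4@4 c2@6 c3@8, authorship ..1.2..3
After op 4 (insert('d')): buffer="nfhuddhhdehd" (len 12), cursors c1@6 c4@6 c2@9 c3@12, authorship ..1.142.2.33
After op 5 (move_left): buffer="nfhuddhhdehd" (len 12), cursors c1@5 c4@5 c2@8 c3@11, authorship ..1.142.2.33
After op 6 (insert('g')): buffer="nfhudggdhhgdehgd" (len 16), cursors c1@7 c4@7 c2@11 c3@15, authorship ..1.11442.22.333
After op 7 (insert('o')): buffer="nfhudggoodhhgodehgod" (len 20), cursors c1@9 c4@9 c2@14 c3@19, authorship ..1.1141442.222.3333
Authorship (.=original, N=cursor N): . . 1 . 1 1 4 1 4 4 2 . 2 2 2 . 3 3 3 3
Index 17: author = 3

Answer: cursor 3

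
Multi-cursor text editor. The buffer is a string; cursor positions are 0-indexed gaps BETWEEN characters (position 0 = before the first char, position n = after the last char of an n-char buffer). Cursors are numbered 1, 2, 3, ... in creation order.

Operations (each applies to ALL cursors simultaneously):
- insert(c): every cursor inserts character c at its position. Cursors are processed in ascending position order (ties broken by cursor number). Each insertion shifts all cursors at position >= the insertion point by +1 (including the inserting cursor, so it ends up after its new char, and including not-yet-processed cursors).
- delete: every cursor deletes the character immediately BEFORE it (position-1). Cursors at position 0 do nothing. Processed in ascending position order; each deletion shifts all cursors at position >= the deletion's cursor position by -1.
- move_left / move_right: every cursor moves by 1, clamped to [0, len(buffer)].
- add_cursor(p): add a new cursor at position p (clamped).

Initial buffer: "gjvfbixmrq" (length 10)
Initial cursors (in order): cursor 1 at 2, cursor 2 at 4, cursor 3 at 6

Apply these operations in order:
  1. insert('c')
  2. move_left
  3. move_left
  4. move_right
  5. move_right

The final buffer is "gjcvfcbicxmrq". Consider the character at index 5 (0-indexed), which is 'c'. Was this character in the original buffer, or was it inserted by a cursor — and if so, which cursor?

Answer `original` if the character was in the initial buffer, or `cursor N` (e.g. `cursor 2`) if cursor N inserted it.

Answer: cursor 2

Derivation:
After op 1 (insert('c')): buffer="gjcvfcbicxmrq" (len 13), cursors c1@3 c2@6 c3@9, authorship ..1..2..3....
After op 2 (move_left): buffer="gjcvfcbicxmrq" (len 13), cursors c1@2 c2@5 c3@8, authorship ..1..2..3....
After op 3 (move_left): buffer="gjcvfcbicxmrq" (len 13), cursors c1@1 c2@4 c3@7, authorship ..1..2..3....
After op 4 (move_right): buffer="gjcvfcbicxmrq" (len 13), cursors c1@2 c2@5 c3@8, authorship ..1..2..3....
After op 5 (move_right): buffer="gjcvfcbicxmrq" (len 13), cursors c1@3 c2@6 c3@9, authorship ..1..2..3....
Authorship (.=original, N=cursor N): . . 1 . . 2 . . 3 . . . .
Index 5: author = 2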